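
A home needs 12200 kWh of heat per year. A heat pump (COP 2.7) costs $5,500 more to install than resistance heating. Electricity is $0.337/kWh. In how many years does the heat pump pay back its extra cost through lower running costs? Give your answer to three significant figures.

Resistance: 12200 kWh × $0.337 = $4,111.40/yr
Heat pump: 12200 / 2.7 = 4519 kWh in → × $0.337 = $1,522.74/yr
Annual savings = $2,588.66
Payback = $5,500 / $2,588.66 = 2.12 years

2.12 years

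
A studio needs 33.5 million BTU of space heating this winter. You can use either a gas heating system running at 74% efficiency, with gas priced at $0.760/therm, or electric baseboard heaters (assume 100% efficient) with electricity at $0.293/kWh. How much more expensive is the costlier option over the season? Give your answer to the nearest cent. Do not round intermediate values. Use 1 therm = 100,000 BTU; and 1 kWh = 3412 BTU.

Heat load = 33.5 × 10⁶ BTU = 33,500,000 BTU
Gas: input = 33,500,000 / 0.74 = 45,270,270 BTU = 452.7 therm → 452.7 × $0.760 = $344.05
Electric: 33,500,000 BTU / 3412 = 9,818 kWh → × $0.293 = $2,876.76
Difference = |$344.05 − $2,876.76| = $2,532.70

$2532.70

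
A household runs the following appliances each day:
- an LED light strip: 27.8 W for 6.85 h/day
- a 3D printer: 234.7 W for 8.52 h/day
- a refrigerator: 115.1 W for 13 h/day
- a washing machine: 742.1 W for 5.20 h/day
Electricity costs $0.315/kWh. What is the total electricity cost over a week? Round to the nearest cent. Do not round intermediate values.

LED light strip: 27.8 W × 6.85 h × 7 d = 1,333 Wh = 1.333 kWh
3D printer: 234.7 W × 8.52 h × 7 d = 13,998 Wh = 14 kWh
refrigerator: 115.1 W × 13 h × 7 d = 10,474 Wh = 10.47 kWh
washing machine: 742.1 W × 5.20 h × 7 d = 27,012 Wh = 27.01 kWh
Total energy = 1.333 + 14 + 10.47 + 27.01 = 52.82 kWh
Cost = 52.82 kWh × $0.315 = $16.64

$16.64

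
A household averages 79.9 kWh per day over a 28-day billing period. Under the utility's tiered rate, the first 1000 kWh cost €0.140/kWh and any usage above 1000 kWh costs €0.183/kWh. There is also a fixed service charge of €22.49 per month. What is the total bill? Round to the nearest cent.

Usage = 79.9 kWh/day × 28 days = 2237.2 kWh
First 1000 kWh × €0.140 = €140.00
Remaining 1237.2 kWh × €0.183 = €226.41
Energy charge = €366.41; + service €22.49 = €388.90

€388.90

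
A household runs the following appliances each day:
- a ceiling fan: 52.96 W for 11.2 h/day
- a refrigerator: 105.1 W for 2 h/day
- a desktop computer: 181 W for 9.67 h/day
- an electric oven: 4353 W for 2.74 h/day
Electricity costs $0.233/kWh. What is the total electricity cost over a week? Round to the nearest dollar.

ceiling fan: 52.96 W × 11.2 h × 7 d = 4,152 Wh = 4.152 kWh
refrigerator: 105.1 W × 2 h × 7 d = 1,471 Wh = 1.471 kWh
desktop computer: 181 W × 9.67 h × 7 d = 12,252 Wh = 12.25 kWh
electric oven: 4353 W × 2.74 h × 7 d = 83,491 Wh = 83.49 kWh
Total energy = 4.152 + 1.471 + 12.25 + 83.49 = 101.4 kWh
Cost = 101.4 kWh × $0.233 = $23.62 ≈ $24

$24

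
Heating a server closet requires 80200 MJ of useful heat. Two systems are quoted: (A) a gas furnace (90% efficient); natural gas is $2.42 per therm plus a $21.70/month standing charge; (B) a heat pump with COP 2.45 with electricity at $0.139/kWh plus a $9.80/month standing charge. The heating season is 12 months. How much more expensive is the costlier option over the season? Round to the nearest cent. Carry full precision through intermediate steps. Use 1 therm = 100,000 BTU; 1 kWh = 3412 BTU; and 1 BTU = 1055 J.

Heat load = 80200 MJ = 80,200,000,000 J / 1055 = 76,018,957 BTU
Gas: input = 76,018,957 / 0.90 = 84,465,508 BTU = 844.7 therm → 844.7 × $2.42 = $2,044.07; + 12 × $21.70 standing = $2,304.47
Heat pump: 76,018,957 BTU / 3412 = 22,280 kWh heat; / 2.45 = 9,094 kWh in → × $0.139 = $1,264.04; + 12 × $9.80 standing = $1,381.64
Difference = |$2,304.47 − $1,381.64| = $922.82

$922.82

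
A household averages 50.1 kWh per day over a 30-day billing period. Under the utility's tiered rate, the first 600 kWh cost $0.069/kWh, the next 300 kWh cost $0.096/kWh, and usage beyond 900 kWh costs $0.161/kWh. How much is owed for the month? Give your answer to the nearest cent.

Usage = 50.1 kWh/day × 30 days = 1503 kWh
First 600 kWh × $0.069 = $41.40
Next 300 kWh × $0.096 = $28.80
Remaining 603 kWh × $0.161 = $97.08
Total = $167.28

$167.28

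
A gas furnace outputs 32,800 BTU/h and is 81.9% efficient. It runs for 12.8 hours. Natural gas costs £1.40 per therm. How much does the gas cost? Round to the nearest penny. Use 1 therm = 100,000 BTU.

Heat delivered = 32,800 BTU/h × 12.8 h = 419,840 BTU
Gas input = 419,840 / 0.819 = 512,625 BTU
= 512,625 / 100,000 = 5.126 therm
Cost = 5.126 × £1.40/therm = £7.18

£7.18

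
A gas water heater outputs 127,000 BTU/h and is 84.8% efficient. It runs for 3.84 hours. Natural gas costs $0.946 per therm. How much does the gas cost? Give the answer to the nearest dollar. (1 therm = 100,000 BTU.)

$5

Heat delivered = 127,000 BTU/h × 3.84 h = 487,680 BTU
Gas input = 487,680 / 0.848 = 575,094 BTU
= 575,094 / 100,000 = 5.751 therm
Cost = 5.751 × $0.946/therm = $5.44 ≈ $5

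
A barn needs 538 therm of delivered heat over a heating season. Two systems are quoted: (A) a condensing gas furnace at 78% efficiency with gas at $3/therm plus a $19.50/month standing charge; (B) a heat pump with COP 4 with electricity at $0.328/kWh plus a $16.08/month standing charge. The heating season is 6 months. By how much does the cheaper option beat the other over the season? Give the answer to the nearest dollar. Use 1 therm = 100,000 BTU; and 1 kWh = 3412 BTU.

$797

Heat load = 538 therm × 100,000 = 53,800,000 BTU
Gas: input = 53,800,000 / 0.78 = 68,974,359 BTU = 689.7 therm → 689.7 × $3 = $2,069.23; + 6 × $19.50 standing = $2,186.23
Heat pump: 53,800,000 BTU / 3412 = 15,770 kWh heat; / 4 = 3,942 kWh in → × $0.328 = $1,292.97; + 6 × $16.08 standing = $1,389.45
Difference = |$2,186.23 − $1,389.45| = $796.78 ≈ $797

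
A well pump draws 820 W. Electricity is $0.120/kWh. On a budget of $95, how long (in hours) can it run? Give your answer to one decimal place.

Energy budget = $95 / $0.120 per kWh = 791.7 kWh = 791,667 Wh
Runtime = 791,667 Wh / 820 W = 965.4 h

965.4 h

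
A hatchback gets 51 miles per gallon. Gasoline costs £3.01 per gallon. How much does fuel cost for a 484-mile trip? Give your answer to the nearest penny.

£28.57

Fuel = 484 mi / 51 mpg = 9.49 gal
Cost = 9.49 gal × £3.01/gal = £28.57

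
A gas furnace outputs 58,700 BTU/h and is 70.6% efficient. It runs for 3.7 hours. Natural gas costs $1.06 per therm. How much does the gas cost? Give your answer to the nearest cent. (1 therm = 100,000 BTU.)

Heat delivered = 58,700 BTU/h × 3.7 h = 217,190 BTU
Gas input = 217,190 / 0.706 = 307,635 BTU
= 307,635 / 100,000 = 3.076 therm
Cost = 3.076 × $1.06/therm = $3.26

$3.26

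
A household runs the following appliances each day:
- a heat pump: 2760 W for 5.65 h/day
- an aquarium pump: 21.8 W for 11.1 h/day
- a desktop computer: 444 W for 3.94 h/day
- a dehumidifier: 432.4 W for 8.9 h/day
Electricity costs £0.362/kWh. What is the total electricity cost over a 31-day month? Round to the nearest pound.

heat pump: 2760 W × 5.65 h × 31 d = 483,414 Wh = 483.4 kWh
aquarium pump: 21.8 W × 11.1 h × 31 d = 7,501 Wh = 7.501 kWh
desktop computer: 444 W × 3.94 h × 31 d = 54,230 Wh = 54.23 kWh
dehumidifier: 432.4 W × 8.9 h × 31 d = 119,299 Wh = 119.3 kWh
Total energy = 483.4 + 7.501 + 54.23 + 119.3 = 664.4 kWh
Cost = 664.4 kWh × £0.362 = £240.53 ≈ £241

£241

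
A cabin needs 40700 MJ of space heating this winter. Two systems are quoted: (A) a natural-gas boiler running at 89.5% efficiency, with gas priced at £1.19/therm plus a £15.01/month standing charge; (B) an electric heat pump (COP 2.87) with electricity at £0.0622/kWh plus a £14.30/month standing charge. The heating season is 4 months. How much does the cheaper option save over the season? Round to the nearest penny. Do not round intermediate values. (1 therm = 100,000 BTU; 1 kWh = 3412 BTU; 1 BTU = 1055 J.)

£270.74

Heat load = 40700 MJ = 40,700,000,000 J / 1055 = 38,578,199 BTU
Gas: input = 38,578,199 / 0.895 = 43,104,133 BTU = 431 therm → 431 × £1.19 = £512.94; + 4 × £15.01 standing = £572.98
Heat pump: 38,578,199 BTU / 3412 = 11,310 kWh heat; / 2.87 = 3,940 kWh in → × £0.0622 = £245.04; + 4 × £14.30 standing = £302.24
Difference = |£572.98 − £302.24| = £270.74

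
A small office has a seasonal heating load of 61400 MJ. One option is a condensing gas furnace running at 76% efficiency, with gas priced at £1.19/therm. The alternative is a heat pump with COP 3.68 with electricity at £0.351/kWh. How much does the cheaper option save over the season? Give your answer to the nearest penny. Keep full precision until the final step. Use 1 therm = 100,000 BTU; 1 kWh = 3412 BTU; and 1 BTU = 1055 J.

Heat load = 61400 MJ = 61,400,000,000 J / 1055 = 58,199,052 BTU
Gas: input = 58,199,052 / 0.76 = 76,577,700 BTU = 765.8 therm → 765.8 × £1.19 = £911.27
Heat pump: 58,199,052 BTU / 3412 = 17,060 kWh heat; / 3.68 = 4,635 kWh in → × £0.351 = £1,626.92
Difference = |£911.27 − £1,626.92| = £715.65

£715.65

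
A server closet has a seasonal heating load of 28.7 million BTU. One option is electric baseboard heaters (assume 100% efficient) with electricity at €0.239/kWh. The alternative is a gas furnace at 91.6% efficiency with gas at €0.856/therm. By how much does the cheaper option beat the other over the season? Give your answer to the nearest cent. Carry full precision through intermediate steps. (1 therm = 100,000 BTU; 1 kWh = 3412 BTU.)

Heat load = 28.7 × 10⁶ BTU = 28,700,000 BTU
Gas: input = 28,700,000 / 0.916 = 31,331,878 BTU = 313.3 therm → 313.3 × €0.856 = €268.20
Electric: 28,700,000 BTU / 3412 = 8,411 kWh → × €0.239 = €2,010.35
Difference = |€268.20 − €2,010.35| = €1,742.14

€1742.14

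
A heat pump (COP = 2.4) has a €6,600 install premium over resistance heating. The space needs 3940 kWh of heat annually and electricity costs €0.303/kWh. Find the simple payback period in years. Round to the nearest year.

9 years

Resistance: 3940 kWh × €0.303 = €1,193.82/yr
Heat pump: 3940 / 2.4 = 1642 kWh in → × €0.303 = €497.43/yr
Annual savings = €696.39
Payback = €6,600 / €696.39 = 9.48 years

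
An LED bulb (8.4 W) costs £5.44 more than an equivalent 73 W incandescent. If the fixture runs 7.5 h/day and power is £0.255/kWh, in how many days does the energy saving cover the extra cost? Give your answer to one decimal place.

Power saved = 73 − 8.4 = 64.6 W
Daily energy saved = 64.6 W × 7.5 h = 484.5 Wh = 0.4845 kWh
Daily savings = 0.4845 × £0.255 = £0.1235
Payback = £5.44 / £0.1235 per day = 44.03 days

44.0 days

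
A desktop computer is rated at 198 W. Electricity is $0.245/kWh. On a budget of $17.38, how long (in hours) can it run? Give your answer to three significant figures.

Energy budget = $17.38 / $0.245 per kWh = 70.94 kWh = 70,939 Wh
Runtime = 70,939 Wh / 198 W = 358.3 h

358 h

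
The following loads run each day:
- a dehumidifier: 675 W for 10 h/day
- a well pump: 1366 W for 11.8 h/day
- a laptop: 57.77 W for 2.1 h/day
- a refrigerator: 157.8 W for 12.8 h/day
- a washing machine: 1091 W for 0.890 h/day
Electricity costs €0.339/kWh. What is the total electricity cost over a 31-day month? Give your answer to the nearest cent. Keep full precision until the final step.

€273.03

dehumidifier: 675 W × 10 h × 31 d = 209,250 Wh = 209.2 kWh
well pump: 1366 W × 11.8 h × 31 d = 499,683 Wh = 499.7 kWh
laptop: 57.77 W × 2.1 h × 31 d = 3,761 Wh = 3.761 kWh
refrigerator: 157.8 W × 12.8 h × 31 d = 62,615 Wh = 62.62 kWh
washing machine: 1091 W × 0.890 h × 31 d = 30,101 Wh = 30.1 kWh
Total energy = 209.2 + 499.7 + 3.761 + 62.62 + 30.1 = 805.4 kWh
Cost = 805.4 kWh × €0.339 = €273.03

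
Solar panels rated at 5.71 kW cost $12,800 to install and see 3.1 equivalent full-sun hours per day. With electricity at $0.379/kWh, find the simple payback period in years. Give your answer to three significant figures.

5.23 years

Daily generation = 5.71 kW × 3.1 h = 17.7 kWh
Annual generation = 17.7 × 365 = 6460.9 kWh
Annual savings = 6460.9 × $0.379 = $2,448.67
Payback = $12,800 / $2,448.67 = 5.23 years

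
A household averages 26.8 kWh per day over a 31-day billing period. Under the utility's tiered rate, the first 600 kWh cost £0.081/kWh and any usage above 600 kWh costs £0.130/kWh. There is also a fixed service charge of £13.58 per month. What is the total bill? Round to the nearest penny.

Usage = 26.8 kWh/day × 31 days = 830.8 kWh
First 600 kWh × £0.081 = £48.60
Remaining 230.8 kWh × £0.130 = £30.00
Energy charge = £78.60; + service £13.58 = £92.18

£92.18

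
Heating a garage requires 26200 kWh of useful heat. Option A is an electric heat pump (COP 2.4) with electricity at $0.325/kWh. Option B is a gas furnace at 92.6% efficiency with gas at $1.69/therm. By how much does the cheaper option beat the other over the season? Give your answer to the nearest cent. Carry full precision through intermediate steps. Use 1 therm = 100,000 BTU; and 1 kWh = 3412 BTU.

Heat load = 26200 kWh × 3412 = 89,394,400 BTU
Gas: input = 89,394,400 / 0.926 = 96,538,229 BTU = 965.4 therm → 965.4 × $1.69 = $1,631.50
Heat pump: 89,394,400 BTU / 3412 = 26,200 kWh heat; / 2.4 = 10,920 kWh in → × $0.325 = $3,547.92
Difference = |$1,631.50 − $3,547.92| = $1,916.42

$1916.42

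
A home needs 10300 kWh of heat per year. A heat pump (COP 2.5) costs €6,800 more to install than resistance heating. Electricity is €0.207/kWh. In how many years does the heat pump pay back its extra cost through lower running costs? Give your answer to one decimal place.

5.3 years

Resistance: 10300 kWh × €0.207 = €2,132.10/yr
Heat pump: 10300 / 2.5 = 4120 kWh in → × €0.207 = €852.84/yr
Annual savings = €1,279.26
Payback = €6,800 / €1,279.26 = 5.32 years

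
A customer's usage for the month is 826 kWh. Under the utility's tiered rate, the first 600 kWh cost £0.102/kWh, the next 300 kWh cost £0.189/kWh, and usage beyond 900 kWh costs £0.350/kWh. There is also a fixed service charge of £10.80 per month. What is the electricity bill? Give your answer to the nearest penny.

First 600 kWh × £0.102 = £61.20
Next 226 kWh × £0.189 = £42.71
Remaining tier: 0 kWh (not reached)
Energy charge = £103.91; + service £10.80 = £114.71

£114.71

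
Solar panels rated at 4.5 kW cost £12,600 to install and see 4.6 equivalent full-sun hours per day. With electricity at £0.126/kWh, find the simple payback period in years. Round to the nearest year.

13 years

Daily generation = 4.5 kW × 4.6 h = 20.7 kWh
Annual generation = 20.7 × 365 = 7555.5 kWh
Annual savings = 7555.5 × £0.126 = £951.99
Payback = £12,600 / £951.99 = 13.2 years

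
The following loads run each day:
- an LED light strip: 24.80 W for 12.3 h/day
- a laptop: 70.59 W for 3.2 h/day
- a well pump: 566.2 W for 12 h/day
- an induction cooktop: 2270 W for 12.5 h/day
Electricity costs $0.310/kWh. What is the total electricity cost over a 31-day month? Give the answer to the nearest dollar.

$343

LED light strip: 24.80 W × 12.3 h × 31 d = 9,456 Wh = 9.456 kWh
laptop: 70.59 W × 3.2 h × 31 d = 7,003 Wh = 7.003 kWh
well pump: 566.2 W × 12 h × 31 d = 210,626 Wh = 210.6 kWh
induction cooktop: 2270 W × 12.5 h × 31 d = 879,625 Wh = 879.6 kWh
Total energy = 9.456 + 7.003 + 210.6 + 879.6 = 1,107 kWh
Cost = 1,107 kWh × $0.310 = $343.08 ≈ $343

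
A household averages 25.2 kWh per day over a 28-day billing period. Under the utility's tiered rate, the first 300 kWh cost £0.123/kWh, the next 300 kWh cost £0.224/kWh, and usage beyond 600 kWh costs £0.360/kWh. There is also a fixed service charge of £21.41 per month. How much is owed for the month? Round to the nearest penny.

Usage = 25.2 kWh/day × 28 days = 705.6 kWh
First 300 kWh × £0.123 = £36.90
Next 300 kWh × £0.224 = £67.20
Remaining 105.6 kWh × £0.360 = £38.02
Energy charge = £142.12; + service £21.41 = £163.53

£163.53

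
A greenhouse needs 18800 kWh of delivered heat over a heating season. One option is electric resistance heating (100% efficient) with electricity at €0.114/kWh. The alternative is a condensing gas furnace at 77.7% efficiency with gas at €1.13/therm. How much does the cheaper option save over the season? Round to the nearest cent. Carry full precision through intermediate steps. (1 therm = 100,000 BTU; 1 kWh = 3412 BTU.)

Heat load = 18800 kWh × 3412 = 64,145,600 BTU
Gas: input = 64,145,600 / 0.777 = 82,555,470 BTU = 825.6 therm → 825.6 × €1.13 = €932.88
Electric: 64,145,600 BTU / 3412 = 18,800 kWh → × €0.114 = €2,143.20
Difference = |€932.88 − €2,143.20| = €1,210.32

€1210.32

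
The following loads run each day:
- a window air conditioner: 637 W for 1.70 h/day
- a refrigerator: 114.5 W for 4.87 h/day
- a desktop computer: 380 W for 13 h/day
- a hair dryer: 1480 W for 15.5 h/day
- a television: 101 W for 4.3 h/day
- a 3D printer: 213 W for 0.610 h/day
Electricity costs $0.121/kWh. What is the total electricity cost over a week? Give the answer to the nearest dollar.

window air conditioner: 637 W × 1.70 h × 7 d = 7,580 Wh = 7.58 kWh
refrigerator: 114.5 W × 4.87 h × 7 d = 3,903 Wh = 3.903 kWh
desktop computer: 380 W × 13 h × 7 d = 34,580 Wh = 34.58 kWh
hair dryer: 1480 W × 15.5 h × 7 d = 160,580 Wh = 160.6 kWh
television: 101 W × 4.3 h × 7 d = 3,040 Wh = 3.04 kWh
3D printer: 213 W × 0.610 h × 7 d = 910 Wh = 0.9095 kWh
Total energy = 7.58 + 3.903 + 34.58 + 160.6 + 3.04 + 0.9095 = 210.6 kWh
Cost = 210.6 kWh × $0.121 = $25.48 ≈ $25

$25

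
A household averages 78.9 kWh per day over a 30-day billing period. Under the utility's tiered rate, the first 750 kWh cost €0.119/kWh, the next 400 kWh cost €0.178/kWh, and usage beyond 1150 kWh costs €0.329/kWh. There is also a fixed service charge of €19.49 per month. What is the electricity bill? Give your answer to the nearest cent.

€580.33

Usage = 78.9 kWh/day × 30 days = 2367 kWh
First 750 kWh × €0.119 = €89.25
Next 400 kWh × €0.178 = €71.20
Remaining 1217 kWh × €0.329 = €400.39
Energy charge = €560.84; + service €19.49 = €580.33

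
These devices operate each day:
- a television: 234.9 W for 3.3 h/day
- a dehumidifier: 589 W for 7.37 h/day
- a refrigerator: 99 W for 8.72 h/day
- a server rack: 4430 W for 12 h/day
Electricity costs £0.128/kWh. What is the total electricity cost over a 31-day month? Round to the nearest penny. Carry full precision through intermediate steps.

television: 234.9 W × 3.3 h × 31 d = 24,030 Wh = 24.03 kWh
dehumidifier: 589 W × 7.37 h × 31 d = 134,569 Wh = 134.6 kWh
refrigerator: 99 W × 8.72 h × 31 d = 26,762 Wh = 26.76 kWh
server rack: 4430 W × 12 h × 31 d = 1,647,960 Wh = 1,648 kWh
Total energy = 24.03 + 134.6 + 26.76 + 1,648 = 1,833 kWh
Cost = 1,833 kWh × £0.128 = £234.67

£234.67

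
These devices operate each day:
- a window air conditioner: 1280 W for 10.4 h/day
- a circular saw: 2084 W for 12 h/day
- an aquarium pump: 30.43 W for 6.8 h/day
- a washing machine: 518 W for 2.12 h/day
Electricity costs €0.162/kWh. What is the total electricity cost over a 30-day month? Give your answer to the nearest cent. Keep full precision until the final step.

€192.58

window air conditioner: 1280 W × 10.4 h × 30 d = 399,360 Wh = 399.4 kWh
circular saw: 2084 W × 12 h × 30 d = 750,240 Wh = 750.2 kWh
aquarium pump: 30.43 W × 6.8 h × 30 d = 6,208 Wh = 6.208 kWh
washing machine: 518 W × 2.12 h × 30 d = 32,945 Wh = 32.94 kWh
Total energy = 399.4 + 750.2 + 6.208 + 32.94 = 1,189 kWh
Cost = 1,189 kWh × €0.162 = €192.58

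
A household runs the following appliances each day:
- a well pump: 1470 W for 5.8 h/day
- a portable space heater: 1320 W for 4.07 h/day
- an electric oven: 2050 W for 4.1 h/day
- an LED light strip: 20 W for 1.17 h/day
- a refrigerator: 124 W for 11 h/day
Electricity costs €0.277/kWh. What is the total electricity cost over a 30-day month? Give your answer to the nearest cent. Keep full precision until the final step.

well pump: 1470 W × 5.8 h × 30 d = 255,780 Wh = 255.8 kWh
portable space heater: 1320 W × 4.07 h × 30 d = 161,172 Wh = 161.2 kWh
electric oven: 2050 W × 4.1 h × 30 d = 252,150 Wh = 252.2 kWh
LED light strip: 20 W × 1.17 h × 30 d = 702 Wh = 0.702 kWh
refrigerator: 124 W × 11 h × 30 d = 40,920 Wh = 40.92 kWh
Total energy = 255.8 + 161.2 + 252.2 + 0.702 + 40.92 = 710.7 kWh
Cost = 710.7 kWh × €0.277 = €196.87

€196.87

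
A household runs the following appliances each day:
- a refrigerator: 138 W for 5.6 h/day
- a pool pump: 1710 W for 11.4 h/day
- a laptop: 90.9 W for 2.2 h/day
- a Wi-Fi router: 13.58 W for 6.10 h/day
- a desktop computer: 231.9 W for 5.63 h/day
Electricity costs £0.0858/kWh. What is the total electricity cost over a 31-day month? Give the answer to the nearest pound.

refrigerator: 138 W × 5.6 h × 31 d = 23,957 Wh = 23.96 kWh
pool pump: 1710 W × 11.4 h × 31 d = 604,314 Wh = 604.3 kWh
laptop: 90.9 W × 2.2 h × 31 d = 6,199 Wh = 6.199 kWh
Wi-Fi router: 13.58 W × 6.10 h × 31 d = 2,568 Wh = 2.568 kWh
desktop computer: 231.9 W × 5.63 h × 31 d = 40,474 Wh = 40.47 kWh
Total energy = 23.96 + 604.3 + 6.199 + 2.568 + 40.47 = 677.5 kWh
Cost = 677.5 kWh × £0.0858 = £58.13 ≈ £58

£58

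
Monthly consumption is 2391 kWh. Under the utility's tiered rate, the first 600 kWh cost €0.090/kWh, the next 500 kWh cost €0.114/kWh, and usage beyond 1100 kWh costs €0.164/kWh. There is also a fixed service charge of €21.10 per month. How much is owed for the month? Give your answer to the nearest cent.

First 600 kWh × €0.090 = €54.00
Next 500 kWh × €0.114 = €57.00
Remaining 1291 kWh × €0.164 = €211.72
Energy charge = €322.72; + service €21.10 = €343.82

€343.82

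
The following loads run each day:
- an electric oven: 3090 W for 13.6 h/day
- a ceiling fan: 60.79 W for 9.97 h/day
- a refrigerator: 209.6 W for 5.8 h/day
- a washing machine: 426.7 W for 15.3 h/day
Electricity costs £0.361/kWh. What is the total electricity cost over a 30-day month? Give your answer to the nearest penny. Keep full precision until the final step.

electric oven: 3090 W × 13.6 h × 30 d = 1,260,720 Wh = 1,261 kWh
ceiling fan: 60.79 W × 9.97 h × 30 d = 18,182 Wh = 18.18 kWh
refrigerator: 209.6 W × 5.8 h × 30 d = 36,470 Wh = 36.47 kWh
washing machine: 426.7 W × 15.3 h × 30 d = 195,855 Wh = 195.9 kWh
Total energy = 1,261 + 18.18 + 36.47 + 195.9 = 1,511 kWh
Cost = 1,511 kWh × £0.361 = £545.55

£545.55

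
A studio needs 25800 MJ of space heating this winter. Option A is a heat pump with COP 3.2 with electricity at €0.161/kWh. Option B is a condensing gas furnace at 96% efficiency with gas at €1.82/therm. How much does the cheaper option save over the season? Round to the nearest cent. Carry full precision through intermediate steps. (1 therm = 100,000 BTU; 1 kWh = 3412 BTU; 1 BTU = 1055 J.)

€103.02

Heat load = 25800 MJ = 25,800,000,000 J / 1055 = 24,454,976 BTU
Gas: input = 24,454,976 / 0.96 = 25,473,934 BTU = 254.7 therm → 254.7 × €1.82 = €463.63
Heat pump: 24,454,976 BTU / 3412 = 7,167 kWh heat; / 3.2 = 2,240 kWh in → × €0.161 = €360.61
Difference = |€463.63 − €360.61| = €103.02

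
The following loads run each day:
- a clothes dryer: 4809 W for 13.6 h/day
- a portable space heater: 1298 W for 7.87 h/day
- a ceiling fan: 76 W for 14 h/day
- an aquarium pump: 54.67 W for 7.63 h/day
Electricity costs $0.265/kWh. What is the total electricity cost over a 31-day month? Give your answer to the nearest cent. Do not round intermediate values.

$633.37

clothes dryer: 4809 W × 13.6 h × 31 d = 2,027,474 Wh = 2,027 kWh
portable space heater: 1298 W × 7.87 h × 31 d = 316,673 Wh = 316.7 kWh
ceiling fan: 76 W × 14 h × 31 d = 32,984 Wh = 32.98 kWh
aquarium pump: 54.67 W × 7.63 h × 31 d = 12,931 Wh = 12.93 kWh
Total energy = 2,027 + 316.7 + 32.98 + 12.93 = 2,390 kWh
Cost = 2,390 kWh × $0.265 = $633.37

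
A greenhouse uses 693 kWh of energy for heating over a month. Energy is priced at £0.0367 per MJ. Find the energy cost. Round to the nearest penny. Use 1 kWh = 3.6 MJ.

693 kWh × (3.6 MJ/kWh) = 2,495 MJ
Cost = 2,495 MJ × £0.0367/MJ = £91.56

£91.56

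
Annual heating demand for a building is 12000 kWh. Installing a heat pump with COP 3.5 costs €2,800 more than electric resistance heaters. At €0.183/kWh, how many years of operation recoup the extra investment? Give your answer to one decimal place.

Resistance: 12000 kWh × €0.183 = €2,196.00/yr
Heat pump: 12000 / 3.5 = 3429 kWh in → × €0.183 = €627.43/yr
Annual savings = €1,568.57
Payback = €2,800 / €1,568.57 = 1.79 years

1.8 years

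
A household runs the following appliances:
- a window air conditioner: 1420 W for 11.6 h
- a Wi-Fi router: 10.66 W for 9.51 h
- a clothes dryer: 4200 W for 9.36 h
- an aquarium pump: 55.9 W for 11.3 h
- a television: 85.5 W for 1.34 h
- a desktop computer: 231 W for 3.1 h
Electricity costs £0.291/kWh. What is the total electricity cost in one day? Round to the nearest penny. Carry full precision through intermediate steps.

£16.69

window air conditioner: 1420 W × 11.6 h = 16,472 Wh = 16.47 kWh
Wi-Fi router: 10.66 W × 9.51 h = 101 Wh = 0.1014 kWh
clothes dryer: 4200 W × 9.36 h = 39,312 Wh = 39.31 kWh
aquarium pump: 55.9 W × 11.3 h = 632 Wh = 0.6317 kWh
television: 85.5 W × 1.34 h = 115 Wh = 0.1146 kWh
desktop computer: 231 W × 3.1 h = 716 Wh = 0.7161 kWh
Total energy = 16.47 + 0.1014 + 39.31 + 0.6317 + 0.1146 + 0.7161 = 57.35 kWh
Cost = 57.35 kWh × £0.291 = £16.69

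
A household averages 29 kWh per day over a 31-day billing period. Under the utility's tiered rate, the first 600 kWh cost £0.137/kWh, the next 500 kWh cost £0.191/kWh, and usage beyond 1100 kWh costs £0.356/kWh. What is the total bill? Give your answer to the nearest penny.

£139.31

Usage = 29 kWh/day × 31 days = 899 kWh
First 600 kWh × £0.137 = £82.20
Next 299 kWh × £0.191 = £57.11
Remaining tier: 0 kWh (not reached)
Total = £139.31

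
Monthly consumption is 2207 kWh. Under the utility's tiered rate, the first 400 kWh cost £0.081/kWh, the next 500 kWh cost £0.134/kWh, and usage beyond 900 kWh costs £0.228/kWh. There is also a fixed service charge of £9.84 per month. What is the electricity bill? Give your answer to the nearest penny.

First 400 kWh × £0.081 = £32.40
Next 500 kWh × £0.134 = £67.00
Remaining 1307 kWh × £0.228 = £298.00
Energy charge = £397.40; + service £9.84 = £407.24

£407.24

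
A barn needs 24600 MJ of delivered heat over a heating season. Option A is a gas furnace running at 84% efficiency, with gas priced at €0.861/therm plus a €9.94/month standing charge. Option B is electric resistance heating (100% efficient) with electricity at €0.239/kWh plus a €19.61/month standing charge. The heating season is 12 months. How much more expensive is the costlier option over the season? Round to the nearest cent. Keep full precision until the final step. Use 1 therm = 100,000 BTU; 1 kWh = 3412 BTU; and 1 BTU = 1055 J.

€1510.36

Heat load = 24600 MJ = 24,600,000,000 J / 1055 = 23,317,536 BTU
Gas: input = 23,317,536 / 0.84 = 27,758,971 BTU = 277.6 therm → 277.6 × €0.861 = €239.00; + 12 × €9.94 standing = €358.28
Electric: 23,317,536 BTU / 3412 = 6,834 kWh → × €0.239 = €1,633.32; + 12 × €19.61 standing = €1,868.64
Difference = |€358.28 − €1,868.64| = €1,510.36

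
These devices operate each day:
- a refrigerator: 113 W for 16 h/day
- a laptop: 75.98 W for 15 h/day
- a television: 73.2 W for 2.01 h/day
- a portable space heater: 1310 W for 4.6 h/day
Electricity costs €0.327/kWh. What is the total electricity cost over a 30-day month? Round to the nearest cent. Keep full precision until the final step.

refrigerator: 113 W × 16 h × 30 d = 54,240 Wh = 54.24 kWh
laptop: 75.98 W × 15 h × 30 d = 34,191 Wh = 34.19 kWh
television: 73.2 W × 2.01 h × 30 d = 4,414 Wh = 4.414 kWh
portable space heater: 1310 W × 4.6 h × 30 d = 180,780 Wh = 180.8 kWh
Total energy = 54.24 + 34.19 + 4.414 + 180.8 = 273.6 kWh
Cost = 273.6 kWh × €0.327 = €89.48

€89.48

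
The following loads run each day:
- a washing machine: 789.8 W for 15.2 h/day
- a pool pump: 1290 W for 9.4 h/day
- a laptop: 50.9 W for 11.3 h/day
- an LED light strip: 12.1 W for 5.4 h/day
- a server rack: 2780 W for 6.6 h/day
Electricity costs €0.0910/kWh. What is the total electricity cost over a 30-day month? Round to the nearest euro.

€118

washing machine: 789.8 W × 15.2 h × 30 d = 360,149 Wh = 360.1 kWh
pool pump: 1290 W × 9.4 h × 30 d = 363,780 Wh = 363.8 kWh
laptop: 50.9 W × 11.3 h × 30 d = 17,255 Wh = 17.26 kWh
LED light strip: 12.1 W × 5.4 h × 30 d = 1,960 Wh = 1.96 kWh
server rack: 2780 W × 6.6 h × 30 d = 550,440 Wh = 550.4 kWh
Total energy = 360.1 + 363.8 + 17.26 + 1.96 + 550.4 = 1,294 kWh
Cost = 1,294 kWh × €0.0910 = €117.72 ≈ €118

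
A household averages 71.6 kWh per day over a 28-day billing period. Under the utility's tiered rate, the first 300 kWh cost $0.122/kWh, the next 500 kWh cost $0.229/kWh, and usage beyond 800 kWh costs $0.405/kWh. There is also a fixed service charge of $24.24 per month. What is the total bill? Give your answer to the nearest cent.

$663.28

Usage = 71.6 kWh/day × 28 days = 2004.8 kWh
First 300 kWh × $0.122 = $36.60
Next 500 kWh × $0.229 = $114.50
Remaining 1204.8 kWh × $0.405 = $487.94
Energy charge = $639.04; + service $24.24 = $663.28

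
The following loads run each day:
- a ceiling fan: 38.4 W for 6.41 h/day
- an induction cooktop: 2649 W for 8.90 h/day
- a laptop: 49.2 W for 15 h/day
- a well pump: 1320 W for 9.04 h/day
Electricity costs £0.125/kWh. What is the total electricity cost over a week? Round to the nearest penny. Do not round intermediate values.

ceiling fan: 38.4 W × 6.41 h × 7 d = 1,723 Wh = 1.723 kWh
induction cooktop: 2649 W × 8.90 h × 7 d = 165,033 Wh = 165 kWh
laptop: 49.2 W × 15 h × 7 d = 5,166 Wh = 5.166 kWh
well pump: 1320 W × 9.04 h × 7 d = 83,530 Wh = 83.53 kWh
Total energy = 1.723 + 165 + 5.166 + 83.53 = 255.5 kWh
Cost = 255.5 kWh × £0.125 = £31.93

£31.93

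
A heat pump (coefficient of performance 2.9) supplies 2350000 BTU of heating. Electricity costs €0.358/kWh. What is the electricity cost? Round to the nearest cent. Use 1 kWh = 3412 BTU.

€85.02

Heat delivered = 2,350,000 BTU / 3412 = 688.7 kWh
Electrical input = 688.7 kWh / 2.9 = 237.5 kWh
Cost = 237.5 × €0.358/kWh = €85.02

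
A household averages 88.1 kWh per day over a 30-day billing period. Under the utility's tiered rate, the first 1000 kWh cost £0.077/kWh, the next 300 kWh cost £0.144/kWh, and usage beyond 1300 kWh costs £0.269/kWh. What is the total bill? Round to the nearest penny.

£481.47

Usage = 88.1 kWh/day × 30 days = 2643 kWh
First 1000 kWh × £0.077 = £77.00
Next 300 kWh × £0.144 = £43.20
Remaining 1343 kWh × £0.269 = £361.27
Total = £481.47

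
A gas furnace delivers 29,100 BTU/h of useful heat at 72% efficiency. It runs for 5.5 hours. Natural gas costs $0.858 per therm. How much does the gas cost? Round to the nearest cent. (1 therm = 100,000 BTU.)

$1.91

Heat delivered = 29,100 BTU/h × 5.5 h = 160,050 BTU
Gas input = 160,050 / 0.72 = 222,292 BTU
= 222,292 / 100,000 = 2.223 therm
Cost = 2.223 × $0.858/therm = $1.91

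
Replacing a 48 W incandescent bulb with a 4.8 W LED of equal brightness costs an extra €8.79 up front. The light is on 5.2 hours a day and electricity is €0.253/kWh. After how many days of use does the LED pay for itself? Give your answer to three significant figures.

155 days

Power saved = 48 − 4.8 = 43.2 W
Daily energy saved = 43.2 W × 5.2 h = 224.6 Wh = 0.22464 kWh
Daily savings = 0.22464 × €0.253 = €0.0568
Payback = €8.79 / €0.0568 per day = 154.7 days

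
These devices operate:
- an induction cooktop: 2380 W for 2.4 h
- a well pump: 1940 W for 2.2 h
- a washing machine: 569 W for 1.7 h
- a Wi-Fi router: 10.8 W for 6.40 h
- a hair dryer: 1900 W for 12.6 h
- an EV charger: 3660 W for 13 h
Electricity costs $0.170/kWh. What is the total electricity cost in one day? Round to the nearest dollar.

$14

induction cooktop: 2380 W × 2.4 h = 5,712 Wh = 5.712 kWh
well pump: 1940 W × 2.2 h = 4,268 Wh = 4.268 kWh
washing machine: 569 W × 1.7 h = 967 Wh = 0.9673 kWh
Wi-Fi router: 10.8 W × 6.40 h = 69 Wh = 0.06912 kWh
hair dryer: 1900 W × 12.6 h = 23,940 Wh = 23.94 kWh
EV charger: 3660 W × 13 h = 47,580 Wh = 47.58 kWh
Total energy = 5.712 + 4.268 + 0.9673 + 0.06912 + 23.94 + 47.58 = 82.54 kWh
Cost = 82.54 kWh × $0.170 = $14.03 ≈ $14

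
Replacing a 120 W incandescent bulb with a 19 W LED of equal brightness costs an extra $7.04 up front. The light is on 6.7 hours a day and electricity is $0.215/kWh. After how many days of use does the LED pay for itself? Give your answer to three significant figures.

48.4 days

Power saved = 120 − 19 = 101 W
Daily energy saved = 101 W × 6.7 h = 676.7 Wh = 0.6767 kWh
Daily savings = 0.6767 × $0.215 = $0.1455
Payback = $7.04 / $0.1455 per day = 48.39 days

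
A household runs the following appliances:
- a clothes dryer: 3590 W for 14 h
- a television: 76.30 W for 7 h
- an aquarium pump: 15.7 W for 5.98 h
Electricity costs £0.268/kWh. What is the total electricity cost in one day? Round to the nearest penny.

clothes dryer: 3590 W × 14 h = 50,260 Wh = 50.26 kWh
television: 76.30 W × 7 h = 534 Wh = 0.5341 kWh
aquarium pump: 15.7 W × 5.98 h = 94 Wh = 0.09389 kWh
Total energy = 50.26 + 0.5341 + 0.09389 = 50.89 kWh
Cost = 50.89 kWh × £0.268 = £13.64

£13.64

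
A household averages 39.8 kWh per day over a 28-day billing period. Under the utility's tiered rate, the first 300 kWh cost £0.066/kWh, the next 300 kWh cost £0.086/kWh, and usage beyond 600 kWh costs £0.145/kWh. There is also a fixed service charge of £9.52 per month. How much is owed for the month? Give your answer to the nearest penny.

£129.71

Usage = 39.8 kWh/day × 28 days = 1114.4 kWh
First 300 kWh × £0.066 = £19.80
Next 300 kWh × £0.086 = £25.80
Remaining 514.4 kWh × £0.145 = £74.59
Energy charge = £120.19; + service £9.52 = £129.71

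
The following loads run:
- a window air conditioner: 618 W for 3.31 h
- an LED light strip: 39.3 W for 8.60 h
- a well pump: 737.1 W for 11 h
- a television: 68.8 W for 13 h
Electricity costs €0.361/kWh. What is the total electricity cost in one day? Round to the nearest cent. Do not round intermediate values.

€4.11

window air conditioner: 618 W × 3.31 h = 2,046 Wh = 2.046 kWh
LED light strip: 39.3 W × 8.60 h = 338 Wh = 0.338 kWh
well pump: 737.1 W × 11 h = 8,108 Wh = 8.108 kWh
television: 68.8 W × 13 h = 894 Wh = 0.8944 kWh
Total energy = 2.046 + 0.338 + 8.108 + 0.8944 = 11.39 kWh
Cost = 11.39 kWh × €0.361 = €4.11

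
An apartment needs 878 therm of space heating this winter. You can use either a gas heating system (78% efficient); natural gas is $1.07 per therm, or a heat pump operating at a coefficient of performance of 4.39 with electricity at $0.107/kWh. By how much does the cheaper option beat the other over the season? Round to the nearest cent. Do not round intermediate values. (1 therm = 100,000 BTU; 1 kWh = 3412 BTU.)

$577.24

Heat load = 878 therm × 100,000 = 87,800,000 BTU
Gas: input = 87,800,000 / 0.78 = 112,564,103 BTU = 1,126 therm → 1,126 × $1.07 = $1,204.44
Heat pump: 87,800,000 BTU / 3412 = 25,730 kWh heat; / 4.39 = 5,862 kWh in → × $0.107 = $627.20
Difference = |$1,204.44 − $627.20| = $577.24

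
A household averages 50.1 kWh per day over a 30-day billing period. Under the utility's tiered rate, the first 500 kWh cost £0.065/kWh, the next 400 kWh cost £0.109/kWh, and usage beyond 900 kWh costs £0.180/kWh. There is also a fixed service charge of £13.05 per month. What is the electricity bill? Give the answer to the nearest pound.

Usage = 50.1 kWh/day × 30 days = 1503 kWh
First 500 kWh × £0.065 = £32.50
Next 400 kWh × £0.109 = £43.60
Remaining 603 kWh × £0.180 = £108.54
Energy charge = £184.64; + service £13.05 = £197.69 ≈ £198

£198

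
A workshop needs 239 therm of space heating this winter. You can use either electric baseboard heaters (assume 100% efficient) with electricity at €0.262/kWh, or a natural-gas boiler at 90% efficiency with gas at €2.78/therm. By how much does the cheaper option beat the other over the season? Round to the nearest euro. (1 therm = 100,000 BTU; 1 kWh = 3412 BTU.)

Heat load = 239 therm × 100,000 = 23,900,000 BTU
Gas: input = 23,900,000 / 0.90 = 26,555,556 BTU = 265.6 therm → 265.6 × €2.78 = €738.24
Electric: 23,900,000 BTU / 3412 = 7,005 kWh → × €0.262 = €1,835.23
Difference = |€738.24 − €1,835.23| = €1,096.98 ≈ €1097

€1097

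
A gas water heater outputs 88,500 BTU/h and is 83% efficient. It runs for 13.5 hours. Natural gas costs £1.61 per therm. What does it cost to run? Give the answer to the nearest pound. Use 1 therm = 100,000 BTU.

Heat delivered = 88,500 BTU/h × 13.5 h = 1,194,750 BTU
Gas input = 1,194,750 / 0.83 = 1,439,458 BTU
= 1,439,458 / 100,000 = 14.39 therm
Cost = 14.39 × £1.61/therm = £23.18 ≈ £23

£23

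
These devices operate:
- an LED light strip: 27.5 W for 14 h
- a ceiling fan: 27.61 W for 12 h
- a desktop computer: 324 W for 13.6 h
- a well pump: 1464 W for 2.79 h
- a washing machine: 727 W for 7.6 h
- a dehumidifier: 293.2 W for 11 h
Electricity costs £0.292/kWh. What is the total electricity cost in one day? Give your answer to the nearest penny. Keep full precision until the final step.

£5.24

LED light strip: 27.5 W × 14 h = 385 Wh = 0.385 kWh
ceiling fan: 27.61 W × 12 h = 331 Wh = 0.3313 kWh
desktop computer: 324 W × 13.6 h = 4,406 Wh = 4.406 kWh
well pump: 1464 W × 2.79 h = 4,085 Wh = 4.085 kWh
washing machine: 727 W × 7.6 h = 5,525 Wh = 5.525 kWh
dehumidifier: 293.2 W × 11 h = 3,225 Wh = 3.225 kWh
Total energy = 0.385 + 0.3313 + 4.406 + 4.085 + 5.525 + 3.225 = 17.96 kWh
Cost = 17.96 kWh × £0.292 = £5.24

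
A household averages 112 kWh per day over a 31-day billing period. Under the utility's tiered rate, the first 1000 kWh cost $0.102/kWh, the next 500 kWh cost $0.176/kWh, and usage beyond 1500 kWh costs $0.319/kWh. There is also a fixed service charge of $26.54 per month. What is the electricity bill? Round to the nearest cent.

Usage = 112 kWh/day × 31 days = 3472 kWh
First 1000 kWh × $0.102 = $102.00
Next 500 kWh × $0.176 = $88.00
Remaining 1972 kWh × $0.319 = $629.07
Energy charge = $819.07; + service $26.54 = $845.61

$845.61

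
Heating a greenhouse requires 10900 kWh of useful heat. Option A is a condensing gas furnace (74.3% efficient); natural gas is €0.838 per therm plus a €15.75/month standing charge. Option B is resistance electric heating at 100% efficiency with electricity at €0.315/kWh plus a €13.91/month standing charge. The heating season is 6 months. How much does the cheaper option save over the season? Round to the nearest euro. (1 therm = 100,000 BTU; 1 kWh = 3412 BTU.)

€3003

Heat load = 10900 kWh × 3412 = 37,190,800 BTU
Gas: input = 37,190,800 / 0.743 = 50,054,913 BTU = 500.5 therm → 500.5 × €0.838 = €419.46; + 6 × €15.75 standing = €513.96
Electric: 37,190,800 BTU / 3412 = 10,900 kWh → × €0.315 = €3,433.50; + 6 × €13.91 standing = €3,516.96
Difference = |€513.96 − €3,516.96| = €3,003.00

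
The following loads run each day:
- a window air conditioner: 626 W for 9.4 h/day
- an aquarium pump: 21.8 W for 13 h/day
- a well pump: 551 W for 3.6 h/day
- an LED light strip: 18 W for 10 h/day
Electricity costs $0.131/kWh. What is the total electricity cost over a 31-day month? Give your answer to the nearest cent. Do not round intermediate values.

$33.83

window air conditioner: 626 W × 9.4 h × 31 d = 182,416 Wh = 182.4 kWh
aquarium pump: 21.8 W × 13 h × 31 d = 8,785 Wh = 8.785 kWh
well pump: 551 W × 3.6 h × 31 d = 61,492 Wh = 61.49 kWh
LED light strip: 18 W × 10 h × 31 d = 5,580 Wh = 5.58 kWh
Total energy = 182.4 + 8.785 + 61.49 + 5.58 = 258.3 kWh
Cost = 258.3 kWh × $0.131 = $33.83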